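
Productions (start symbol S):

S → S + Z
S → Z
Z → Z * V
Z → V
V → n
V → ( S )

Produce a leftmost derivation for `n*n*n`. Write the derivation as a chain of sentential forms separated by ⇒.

S ⇒ Z ⇒ Z*V ⇒ Z*V*V ⇒ V*V*V ⇒ n*V*V ⇒ n*n*V ⇒ n*n*n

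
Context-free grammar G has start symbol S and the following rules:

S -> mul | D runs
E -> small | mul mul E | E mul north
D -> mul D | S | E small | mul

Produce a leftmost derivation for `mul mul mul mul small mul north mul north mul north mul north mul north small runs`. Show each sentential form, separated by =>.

S => D runs => E small runs => mul mul E small runs => mul mul E mul north small runs => mul mul E mul north mul north small runs => mul mul mul mul E mul north mul north small runs => mul mul mul mul E mul north mul north mul north small runs => mul mul mul mul E mul north mul north mul north mul north small runs => mul mul mul mul E mul north mul north mul north mul north mul north small runs => mul mul mul mul small mul north mul north mul north mul north mul north small runs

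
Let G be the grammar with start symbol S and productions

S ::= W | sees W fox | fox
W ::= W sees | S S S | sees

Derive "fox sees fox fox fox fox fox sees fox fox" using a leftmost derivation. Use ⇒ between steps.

S ⇒ W ⇒ S S S ⇒ W S S ⇒ W sees S S ⇒ S S S sees S S ⇒ fox S S sees S S ⇒ fox sees W fox S sees S S ⇒ fox sees S S S fox S sees S S ⇒ fox sees fox S S fox S sees S S ⇒ fox sees fox fox S fox S sees S S ⇒ fox sees fox fox fox fox S sees S S ⇒ fox sees fox fox fox fox fox sees S S ⇒ fox sees fox fox fox fox fox sees fox S ⇒ fox sees fox fox fox fox fox sees fox fox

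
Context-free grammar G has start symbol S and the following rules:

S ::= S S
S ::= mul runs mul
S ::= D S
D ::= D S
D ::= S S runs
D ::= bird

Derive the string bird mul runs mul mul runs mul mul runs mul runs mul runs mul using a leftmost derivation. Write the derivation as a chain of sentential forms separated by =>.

S => D S => S S runs S => D S S runs S => D S S S runs S => bird S S S runs S => bird mul runs mul S S runs S => bird mul runs mul mul runs mul S runs S => bird mul runs mul mul runs mul mul runs mul runs S => bird mul runs mul mul runs mul mul runs mul runs mul runs mul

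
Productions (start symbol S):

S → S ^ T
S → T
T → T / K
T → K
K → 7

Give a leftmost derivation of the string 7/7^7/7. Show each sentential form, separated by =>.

S=>S^T=>T^T=>T/K^T=>K/K^T=>7/K^T=>7/7^T=>7/7^T/K=>7/7^K/K=>7/7^7/K=>7/7^7/7

S => S^T   [S → S ^ T]
S^T => T^T   [S → T]
T^T => T/K^T   [T → T / K]
T/K^T => K/K^T   [T → K]
K/K^T => 7/K^T   [K → 7]
7/K^T => 7/7^T   [K → 7]
7/7^T => 7/7^T/K   [T → T / K]
7/7^T/K => 7/7^K/K   [T → K]
7/7^K/K => 7/7^7/K   [K → 7]
7/7^7/K => 7/7^7/7   [K → 7]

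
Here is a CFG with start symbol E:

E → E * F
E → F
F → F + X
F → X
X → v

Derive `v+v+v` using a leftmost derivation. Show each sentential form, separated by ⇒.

E ⇒ F ⇒ F+X ⇒ F+X+X ⇒ X+X+X ⇒ v+X+X ⇒ v+v+X ⇒ v+v+v

E ⇒ F   [E → F]
F ⇒ F+X   [F → F + X]
F+X ⇒ F+X+X   [F → F + X]
F+X+X ⇒ X+X+X   [F → X]
X+X+X ⇒ v+X+X   [X → v]
v+X+X ⇒ v+v+X   [X → v]
v+v+X ⇒ v+v+v   [X → v]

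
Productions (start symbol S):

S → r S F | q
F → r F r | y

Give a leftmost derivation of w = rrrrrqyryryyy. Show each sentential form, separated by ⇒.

S ⇒ rSF   [S → r S F]
rSF ⇒ rrSFF   [S → r S F]
rrSFF ⇒ rrrSFFF   [S → r S F]
rrrSFFF ⇒ rrrrSFFFF   [S → r S F]
rrrrSFFFF ⇒ rrrrrSFFFFF   [S → r S F]
rrrrrSFFFFF ⇒ rrrrrqFFFFF   [S → q]
rrrrrqFFFFF ⇒ rrrrrqyFFFF   [F → y]
rrrrrqyFFFF ⇒ rrrrrqyrFrFFF   [F → r F r]
rrrrrqyrFrFFF ⇒ rrrrrqyryrFFF   [F → y]
rrrrrqyryrFFF ⇒ rrrrrqyryryFF   [F → y]
rrrrrqyryryFF ⇒ rrrrrqyryryyF   [F → y]
rrrrrqyryryyF ⇒ rrrrrqyryryyy   [F → y]

S⇒rSF⇒rrSFF⇒rrrSFFF⇒rrrrSFFFF⇒rrrrrSFFFFF⇒rrrrrqFFFFF⇒rrrrrqyFFFF⇒rrrrrqyrFrFFF⇒rrrrrqyryrFFF⇒rrrrrqyryryFF⇒rrrrrqyryryyF⇒rrrrrqyryryyy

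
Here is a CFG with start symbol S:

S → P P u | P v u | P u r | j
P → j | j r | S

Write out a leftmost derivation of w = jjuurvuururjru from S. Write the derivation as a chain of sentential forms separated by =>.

S => PPu   [S → P P u]
PPu => SPu   [P → S]
SPu => PurPu   [S → P u r]
PurPu => SurPu   [P → S]
SurPu => PururPu   [S → P u r]
PururPu => SururPu   [P → S]
SururPu => PvuururPu   [S → P v u]
PvuururPu => SvuururPu   [P → S]
SvuururPu => PurvuururPu   [S → P u r]
PurvuururPu => SurvuururPu   [P → S]
SurvuururPu => PPuurvuururPu   [S → P P u]
PPuurvuururPu => jPuurvuururPu   [P → j]
jPuurvuururPu => jjuurvuururPu   [P → j]
jjuurvuururPu => jjuurvuururjru   [P → j r]

S=>PPu=>SPu=>PurPu=>SurPu=>PururPu=>SururPu=>PvuururPu=>SvuururPu=>PurvuururPu=>SurvuururPu=>PPuurvuururPu=>jPuurvuururPu=>jjuurvuururPu=>jjuurvuururjru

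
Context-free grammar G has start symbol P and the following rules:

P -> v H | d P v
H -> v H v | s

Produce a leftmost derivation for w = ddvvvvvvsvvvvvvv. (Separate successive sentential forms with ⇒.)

P ⇒ dPv   [P -> d P v]
dPv ⇒ ddPvv   [P -> d P v]
ddPvv ⇒ ddvHvv   [P -> v H]
ddvHvv ⇒ ddvvHvvv   [H -> v H v]
ddvvHvvv ⇒ ddvvvHvvvv   [H -> v H v]
ddvvvHvvvv ⇒ ddvvvvHvvvvv   [H -> v H v]
ddvvvvHvvvvv ⇒ ddvvvvvHvvvvvv   [H -> v H v]
ddvvvvvHvvvvvv ⇒ ddvvvvvvHvvvvvvv   [H -> v H v]
ddvvvvvvHvvvvvvv ⇒ ddvvvvvvsvvvvvvv   [H -> s]

P ⇒ dPv ⇒ ddPvv ⇒ ddvHvv ⇒ ddvvHvvv ⇒ ddvvvHvvvv ⇒ ddvvvvHvvvvv ⇒ ddvvvvvHvvvvvv ⇒ ddvvvvvvHvvvvvvv ⇒ ddvvvvvvsvvvvvvv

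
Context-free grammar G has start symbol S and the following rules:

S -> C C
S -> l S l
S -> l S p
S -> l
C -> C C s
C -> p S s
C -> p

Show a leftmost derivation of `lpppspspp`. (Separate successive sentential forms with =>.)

S => lSp   [S -> l S p]
lSp => lCCp   [S -> C C]
lCCp => lpSsCp   [C -> p S s]
lpSsCp => lpCCsCp   [S -> C C]
lpCCsCp => lpCCsCsCp   [C -> C C s]
lpCCsCsCp => lppCsCsCp   [C -> p]
lppCsCsCp => lpppsCsCp   [C -> p]
lpppsCsCp => lpppspsCp   [C -> p]
lpppspsCp => lpppspspp   [C -> p]

S => lSp => lCCp => lpSsCp => lpCCsCp => lpCCsCsCp => lppCsCsCp => lpppsCsCp => lpppspsCp => lpppspspp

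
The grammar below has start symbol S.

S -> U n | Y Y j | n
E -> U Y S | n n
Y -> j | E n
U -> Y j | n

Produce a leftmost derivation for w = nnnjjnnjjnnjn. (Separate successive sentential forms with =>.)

S=>Un=>Yjn=>Enjn=>UYSnjn=>YjYSnjn=>EnjYSnjn=>UYSnjYSnjn=>YjYSnjYSnjn=>EnjYSnjYSnjn=>nnnjYSnjYSnjn=>nnnjjSnjYSnjn=>nnnjjnnjYSnjn=>nnnjjnnjjSnjn=>nnnjjnnjjnnjn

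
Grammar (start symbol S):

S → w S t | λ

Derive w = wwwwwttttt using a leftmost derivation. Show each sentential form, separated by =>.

S => wSt   [S → w S t]
wSt => wwStt   [S → w S t]
wwStt => wwwSttt   [S → w S t]
wwwSttt => wwwwStttt   [S → w S t]
wwwwStttt => wwwwwSttttt   [S → w S t]
wwwwwSttttt => wwwwwttttt   [S → λ]

S => wSt => wwStt => wwwSttt => wwwwStttt => wwwwwSttttt => wwwwwttttt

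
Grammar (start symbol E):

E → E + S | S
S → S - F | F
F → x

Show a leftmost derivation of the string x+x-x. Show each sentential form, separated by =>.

E=>E+S=>S+S=>F+S=>x+S=>x+S-F=>x+F-F=>x+x-F=>x+x-x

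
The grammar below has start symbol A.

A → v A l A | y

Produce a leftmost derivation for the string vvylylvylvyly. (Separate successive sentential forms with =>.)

A => vAlA   [A → v A l A]
vAlA => vvAlAlA   [A → v A l A]
vvAlAlA => vvylAlA   [A → y]
vvylAlA => vvylylA   [A → y]
vvylylA => vvylylvAlA   [A → v A l A]
vvylylvAlA => vvylylvylA   [A → y]
vvylylvylA => vvylylvylvAlA   [A → v A l A]
vvylylvylvAlA => vvylylvylvylA   [A → y]
vvylylvylvylA => vvylylvylvyly   [A → y]

A=>vAlA=>vvAlAlA=>vvylAlA=>vvylylA=>vvylylvAlA=>vvylylvylA=>vvylylvylvAlA=>vvylylvylvylA=>vvylylvylvyly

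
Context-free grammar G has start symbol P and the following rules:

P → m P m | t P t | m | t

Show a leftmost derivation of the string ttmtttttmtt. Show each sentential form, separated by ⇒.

P ⇒ tPt ⇒ ttPtt ⇒ ttmPmtt ⇒ ttmtPtmtt ⇒ ttmttPttmtt ⇒ ttmtttttmtt

P ⇒ tPt   [P → t P t]
tPt ⇒ ttPtt   [P → t P t]
ttPtt ⇒ ttmPmtt   [P → m P m]
ttmPmtt ⇒ ttmtPtmtt   [P → t P t]
ttmtPtmtt ⇒ ttmttPttmtt   [P → t P t]
ttmttPttmtt ⇒ ttmtttttmtt   [P → t]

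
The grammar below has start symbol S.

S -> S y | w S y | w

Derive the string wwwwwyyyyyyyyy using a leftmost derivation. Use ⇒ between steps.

S ⇒ Sy ⇒ Syy ⇒ Syyy ⇒ wSyyyy ⇒ wwSyyyyy ⇒ wwwSyyyyyy ⇒ wwwwSyyyyyyy ⇒ wwwwSyyyyyyyy ⇒ wwwwSyyyyyyyyy ⇒ wwwwwyyyyyyyyy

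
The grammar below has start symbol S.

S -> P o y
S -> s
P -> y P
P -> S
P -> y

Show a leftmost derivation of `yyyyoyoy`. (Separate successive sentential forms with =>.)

S => Poy   [S -> P o y]
Poy => yPoy   [P -> y P]
yPoy => yyPoy   [P -> y P]
yyPoy => yyyPoy   [P -> y P]
yyyPoy => yyySoy   [P -> S]
yyySoy => yyyPoyoy   [S -> P o y]
yyyPoyoy => yyyyoyoy   [P -> y]

S => Poy => yPoy => yyPoy => yyyPoy => yyySoy => yyyPoyoy => yyyyoyoy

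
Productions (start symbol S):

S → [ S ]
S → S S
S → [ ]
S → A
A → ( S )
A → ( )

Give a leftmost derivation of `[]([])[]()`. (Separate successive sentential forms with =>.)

S => SS => SSS => SSSS => []SSS => []ASS => [](S)SS => []([])SS => []([])[]S => []([])[]A => []([])[]()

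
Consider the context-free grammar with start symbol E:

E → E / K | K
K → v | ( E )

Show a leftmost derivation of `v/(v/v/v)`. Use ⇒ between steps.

E ⇒ E/K ⇒ K/K ⇒ v/K ⇒ v/(E) ⇒ v/(E/K) ⇒ v/(E/K/K) ⇒ v/(K/K/K) ⇒ v/(v/K/K) ⇒ v/(v/v/K) ⇒ v/(v/v/v)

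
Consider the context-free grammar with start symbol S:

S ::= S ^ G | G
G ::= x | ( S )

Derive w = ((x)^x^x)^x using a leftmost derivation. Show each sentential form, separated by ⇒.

S ⇒ S^G ⇒ G^G ⇒ (S)^G ⇒ (S^G)^G ⇒ (S^G^G)^G ⇒ (G^G^G)^G ⇒ ((S)^G^G)^G ⇒ ((G)^G^G)^G ⇒ ((x)^G^G)^G ⇒ ((x)^x^G)^G ⇒ ((x)^x^x)^G ⇒ ((x)^x^x)^x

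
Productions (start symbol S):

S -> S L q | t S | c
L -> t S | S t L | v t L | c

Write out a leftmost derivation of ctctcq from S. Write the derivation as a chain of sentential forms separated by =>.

S=>SLq=>cLq=>cStLq=>ctStLq=>ctctLq=>ctctcq

S => SLq   [S -> S L q]
SLq => cLq   [S -> c]
cLq => cStLq   [L -> S t L]
cStLq => ctStLq   [S -> t S]
ctStLq => ctctLq   [S -> c]
ctctLq => ctctcq   [L -> c]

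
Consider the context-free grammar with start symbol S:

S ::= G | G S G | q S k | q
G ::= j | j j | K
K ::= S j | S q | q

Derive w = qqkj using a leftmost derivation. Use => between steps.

S => G => K => Sj => qSkj => qGkj => qKkj => qqkj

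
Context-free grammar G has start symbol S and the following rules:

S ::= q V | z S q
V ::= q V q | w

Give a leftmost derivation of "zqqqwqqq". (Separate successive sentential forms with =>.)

S => zSq   [S ::= z S q]
zSq => zqVq   [S ::= q V]
zqVq => zqqVqq   [V ::= q V q]
zqqVqq => zqqqVqqq   [V ::= q V q]
zqqqVqqq => zqqqwqqq   [V ::= w]

S => zSq => zqVq => zqqVqq => zqqqVqqq => zqqqwqqq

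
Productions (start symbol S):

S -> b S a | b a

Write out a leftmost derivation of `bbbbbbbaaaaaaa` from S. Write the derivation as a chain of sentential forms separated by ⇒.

S⇒bSa⇒bbSaa⇒bbbSaaa⇒bbbbSaaaa⇒bbbbbSaaaaa⇒bbbbbbSaaaaaa⇒bbbbbbbaaaaaaa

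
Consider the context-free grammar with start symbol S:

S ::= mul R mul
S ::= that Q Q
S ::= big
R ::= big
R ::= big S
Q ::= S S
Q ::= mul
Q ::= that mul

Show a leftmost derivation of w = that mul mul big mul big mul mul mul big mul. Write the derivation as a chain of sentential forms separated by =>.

S => that Q Q => that mul Q => that mul S S => that mul mul R mul S => that mul mul big S mul S => that mul mul big mul R mul mul S => that mul mul big mul big mul mul S => that mul mul big mul big mul mul mul R mul => that mul mul big mul big mul mul mul big mul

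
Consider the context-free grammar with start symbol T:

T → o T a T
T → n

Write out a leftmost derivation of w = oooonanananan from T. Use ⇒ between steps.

T ⇒ oTaT ⇒ ooTaTaT ⇒ oooTaTaTaT ⇒ ooooTaTaTaTaT ⇒ oooonaTaTaTaT ⇒ oooonanaTaTaT ⇒ oooonananaTaT ⇒ oooonanananaT ⇒ oooonanananan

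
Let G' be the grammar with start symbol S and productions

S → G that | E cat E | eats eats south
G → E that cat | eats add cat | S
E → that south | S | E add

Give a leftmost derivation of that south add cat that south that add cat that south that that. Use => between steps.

S => G that => S that => G that that => S that that => E cat E that that => E add cat E that that => S add cat E that that => G that add cat E that that => S that add cat E that that => E cat E that add cat E that that => E add cat E that add cat E that that => that south add cat E that add cat E that that => that south add cat that south that add cat E that that => that south add cat that south that add cat that south that that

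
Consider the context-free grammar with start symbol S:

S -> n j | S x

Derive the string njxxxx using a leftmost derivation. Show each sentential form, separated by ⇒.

S ⇒ Sx   [S -> S x]
Sx ⇒ Sxx   [S -> S x]
Sxx ⇒ Sxxx   [S -> S x]
Sxxx ⇒ Sxxxx   [S -> S x]
Sxxxx ⇒ njxxxx   [S -> n j]

S ⇒ Sx ⇒ Sxx ⇒ Sxxx ⇒ Sxxxx ⇒ njxxxx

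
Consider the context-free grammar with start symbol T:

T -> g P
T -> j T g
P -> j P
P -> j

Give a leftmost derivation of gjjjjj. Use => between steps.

T => gP   [T -> g P]
gP => gjP   [P -> j P]
gjP => gjjP   [P -> j P]
gjjP => gjjjP   [P -> j P]
gjjjP => gjjjjP   [P -> j P]
gjjjjP => gjjjjj   [P -> j]

T => gP => gjP => gjjP => gjjjP => gjjjjP => gjjjjj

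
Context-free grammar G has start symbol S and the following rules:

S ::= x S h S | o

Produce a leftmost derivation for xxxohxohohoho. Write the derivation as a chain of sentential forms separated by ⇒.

S ⇒ xShS   [S ::= x S h S]
xShS ⇒ xxShShS   [S ::= x S h S]
xxShShS ⇒ xxxShShShS   [S ::= x S h S]
xxxShShShS ⇒ xxxohShShS   [S ::= o]
xxxohShShS ⇒ xxxohxShShShS   [S ::= x S h S]
xxxohxShShShS ⇒ xxxohxohShShS   [S ::= o]
xxxohxohShShS ⇒ xxxohxohohShS   [S ::= o]
xxxohxohohShS ⇒ xxxohxohohohS   [S ::= o]
xxxohxohohohS ⇒ xxxohxohohoho   [S ::= o]

S ⇒ xShS ⇒ xxShShS ⇒ xxxShShShS ⇒ xxxohShShS ⇒ xxxohxShShShS ⇒ xxxohxohShShS ⇒ xxxohxohohShS ⇒ xxxohxohohohS ⇒ xxxohxohohoho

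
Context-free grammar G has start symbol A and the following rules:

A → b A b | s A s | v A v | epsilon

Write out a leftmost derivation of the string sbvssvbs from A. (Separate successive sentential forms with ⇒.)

A⇒sAs⇒sbAbs⇒sbvAvbs⇒sbvsAsvbs⇒sbvssvbs

A ⇒ sAs   [A → s A s]
sAs ⇒ sbAbs   [A → b A b]
sbAbs ⇒ sbvAvbs   [A → v A v]
sbvAvbs ⇒ sbvsAsvbs   [A → s A s]
sbvsAsvbs ⇒ sbvssvbs   [A → epsilon]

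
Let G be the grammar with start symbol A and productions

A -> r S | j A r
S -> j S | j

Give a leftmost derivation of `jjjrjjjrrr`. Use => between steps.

A => jAr   [A -> j A r]
jAr => jjArr   [A -> j A r]
jjArr => jjjArrr   [A -> j A r]
jjjArrr => jjjrSrrr   [A -> r S]
jjjrSrrr => jjjrjSrrr   [S -> j S]
jjjrjSrrr => jjjrjjSrrr   [S -> j S]
jjjrjjSrrr => jjjrjjjrrr   [S -> j]

A => jAr => jjArr => jjjArrr => jjjrSrrr => jjjrjSrrr => jjjrjjSrrr => jjjrjjjrrr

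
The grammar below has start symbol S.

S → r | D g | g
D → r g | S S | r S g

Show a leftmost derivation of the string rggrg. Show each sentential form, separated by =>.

S => Dg => SSg => DgSg => rggSg => rggrg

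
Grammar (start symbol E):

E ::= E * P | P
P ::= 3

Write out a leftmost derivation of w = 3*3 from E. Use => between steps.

E=>E*P=>P*P=>3*P=>3*3

E => E*P   [E ::= E * P]
E*P => P*P   [E ::= P]
P*P => 3*P   [P ::= 3]
3*P => 3*3   [P ::= 3]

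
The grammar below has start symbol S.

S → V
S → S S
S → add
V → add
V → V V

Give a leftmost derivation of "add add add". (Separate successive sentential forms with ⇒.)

S ⇒ V ⇒ V V ⇒ add V ⇒ add V V ⇒ add add V ⇒ add add add

S ⇒ V   [S → V]
V ⇒ V V   [V → V V]
V V ⇒ add V   [V → add]
add V ⇒ add V V   [V → V V]
add V V ⇒ add add V   [V → add]
add add V ⇒ add add add   [V → add]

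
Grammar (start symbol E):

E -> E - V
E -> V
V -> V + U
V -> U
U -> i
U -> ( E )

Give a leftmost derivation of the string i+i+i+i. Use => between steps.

E => V => V+U => V+U+U => V+U+U+U => U+U+U+U => i+U+U+U => i+i+U+U => i+i+i+U => i+i+i+i

E => V   [E -> V]
V => V+U   [V -> V + U]
V+U => V+U+U   [V -> V + U]
V+U+U => V+U+U+U   [V -> V + U]
V+U+U+U => U+U+U+U   [V -> U]
U+U+U+U => i+U+U+U   [U -> i]
i+U+U+U => i+i+U+U   [U -> i]
i+i+U+U => i+i+i+U   [U -> i]
i+i+i+U => i+i+i+i   [U -> i]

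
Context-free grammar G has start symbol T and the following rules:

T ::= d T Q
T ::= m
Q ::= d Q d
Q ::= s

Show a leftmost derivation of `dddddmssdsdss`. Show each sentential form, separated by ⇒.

T ⇒ dTQ ⇒ ddTQQ ⇒ dddTQQQ ⇒ ddddTQQQQ ⇒ dddddTQQQQQ ⇒ dddddmQQQQQ ⇒ dddddmsQQQQ ⇒ dddddmssQQQ ⇒ dddddmssdQdQQ ⇒ dddddmssdsdQQ ⇒ dddddmssdsdsQ ⇒ dddddmssdsdss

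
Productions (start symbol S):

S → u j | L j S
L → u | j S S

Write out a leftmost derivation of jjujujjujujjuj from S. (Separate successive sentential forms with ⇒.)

S ⇒ LjS ⇒ jSSjS ⇒ jLjSSjS ⇒ jjSSjSSjS ⇒ jjujSjSSjS ⇒ jjujujjSSjS ⇒ jjujujjujSjS ⇒ jjujujjujujjS ⇒ jjujujjujujjuj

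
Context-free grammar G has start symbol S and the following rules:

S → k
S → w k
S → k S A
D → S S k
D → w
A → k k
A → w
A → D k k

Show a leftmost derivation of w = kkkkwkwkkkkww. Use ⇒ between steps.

S⇒kSA⇒kkSAA⇒kkkSAAA⇒kkkkAAA⇒kkkkDkkAA⇒kkkkSSkkkAA⇒kkkkwkSkkkAA⇒kkkkwkwkkkkAA⇒kkkkwkwkkkkwA⇒kkkkwkwkkkkww

S ⇒ kSA   [S → k S A]
kSA ⇒ kkSAA   [S → k S A]
kkSAA ⇒ kkkSAAA   [S → k S A]
kkkSAAA ⇒ kkkkAAA   [S → k]
kkkkAAA ⇒ kkkkDkkAA   [A → D k k]
kkkkDkkAA ⇒ kkkkSSkkkAA   [D → S S k]
kkkkSSkkkAA ⇒ kkkkwkSkkkAA   [S → w k]
kkkkwkSkkkAA ⇒ kkkkwkwkkkkAA   [S → w k]
kkkkwkwkkkkAA ⇒ kkkkwkwkkkkwA   [A → w]
kkkkwkwkkkkwA ⇒ kkkkwkwkkkkww   [A → w]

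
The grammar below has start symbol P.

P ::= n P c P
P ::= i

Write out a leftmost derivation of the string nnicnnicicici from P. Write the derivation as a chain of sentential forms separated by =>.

P=>nPcP=>nnPcPcP=>nnicPcP=>nnicnPcPcP=>nnicnnPcPcPcP=>nnicnnicPcPcP=>nnicnnicicPcP=>nnicnnicicicP=>nnicnnicicici

P => nPcP   [P ::= n P c P]
nPcP => nnPcPcP   [P ::= n P c P]
nnPcPcP => nnicPcP   [P ::= i]
nnicPcP => nnicnPcPcP   [P ::= n P c P]
nnicnPcPcP => nnicnnPcPcPcP   [P ::= n P c P]
nnicnnPcPcPcP => nnicnnicPcPcP   [P ::= i]
nnicnnicPcPcP => nnicnnicicPcP   [P ::= i]
nnicnnicicPcP => nnicnnicicicP   [P ::= i]
nnicnnicicicP => nnicnnicicici   [P ::= i]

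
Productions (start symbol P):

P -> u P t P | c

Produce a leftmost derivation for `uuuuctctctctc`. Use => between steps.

P=>uPtP=>uuPtPtP=>uuuPtPtPtP=>uuuuPtPtPtPtP=>uuuuctPtPtPtP=>uuuuctctPtPtP=>uuuuctctctPtP=>uuuuctctctctP=>uuuuctctctctc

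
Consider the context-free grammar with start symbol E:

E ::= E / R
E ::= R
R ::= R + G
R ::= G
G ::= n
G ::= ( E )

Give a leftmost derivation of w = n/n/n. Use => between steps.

E=>E/R=>E/R/R=>R/R/R=>G/R/R=>n/R/R=>n/G/R=>n/n/R=>n/n/G=>n/n/n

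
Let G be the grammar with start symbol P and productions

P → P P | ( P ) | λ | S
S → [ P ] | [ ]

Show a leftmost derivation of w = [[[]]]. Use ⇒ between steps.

P ⇒ S ⇒ [P] ⇒ [S] ⇒ [[P]] ⇒ [[PP]] ⇒ [[PPP]] ⇒ [[SPP]] ⇒ [[[]PP]] ⇒ [[[]P]] ⇒ [[[]]]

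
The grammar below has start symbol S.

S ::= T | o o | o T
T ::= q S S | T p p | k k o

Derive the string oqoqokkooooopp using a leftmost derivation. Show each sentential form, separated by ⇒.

S ⇒ oT ⇒ oTpp ⇒ oqSSpp ⇒ oqoTSpp ⇒ oqoqSSSpp ⇒ oqoqoTSSpp ⇒ oqoqokkoSSpp ⇒ oqoqokkoooSpp ⇒ oqoqokkooooopp

S ⇒ oT   [S ::= o T]
oT ⇒ oTpp   [T ::= T p p]
oTpp ⇒ oqSSpp   [T ::= q S S]
oqSSpp ⇒ oqoTSpp   [S ::= o T]
oqoTSpp ⇒ oqoqSSSpp   [T ::= q S S]
oqoqSSSpp ⇒ oqoqoTSSpp   [S ::= o T]
oqoqoTSSpp ⇒ oqoqokkoSSpp   [T ::= k k o]
oqoqokkoSSpp ⇒ oqoqokkoooSpp   [S ::= o o]
oqoqokkoooSpp ⇒ oqoqokkooooopp   [S ::= o o]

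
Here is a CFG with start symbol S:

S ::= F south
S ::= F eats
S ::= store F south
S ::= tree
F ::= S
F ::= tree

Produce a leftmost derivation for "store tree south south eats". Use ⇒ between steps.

S ⇒ F eats   [S ::= F eats]
F eats ⇒ S eats   [F ::= S]
S eats ⇒ F south eats   [S ::= F south]
F south eats ⇒ S south eats   [F ::= S]
S south eats ⇒ store F south south eats   [S ::= store F south]
store F south south eats ⇒ store S south south eats   [F ::= S]
store S south south eats ⇒ store tree south south eats   [S ::= tree]

S ⇒ F eats ⇒ S eats ⇒ F south eats ⇒ S south eats ⇒ store F south south eats ⇒ store S south south eats ⇒ store tree south south eats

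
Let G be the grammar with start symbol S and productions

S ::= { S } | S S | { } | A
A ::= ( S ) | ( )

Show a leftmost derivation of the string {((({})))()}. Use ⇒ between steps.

S⇒{S}⇒{SS}⇒{AS}⇒{(S)S}⇒{(A)S}⇒{((S))S}⇒{((A))S}⇒{(((S)))S}⇒{((({})))S}⇒{((({})))A}⇒{((({})))()}

S ⇒ {S}   [S ::= { S }]
{S} ⇒ {SS}   [S ::= S S]
{SS} ⇒ {AS}   [S ::= A]
{AS} ⇒ {(S)S}   [A ::= ( S )]
{(S)S} ⇒ {(A)S}   [S ::= A]
{(A)S} ⇒ {((S))S}   [A ::= ( S )]
{((S))S} ⇒ {((A))S}   [S ::= A]
{((A))S} ⇒ {(((S)))S}   [A ::= ( S )]
{(((S)))S} ⇒ {((({})))S}   [S ::= { }]
{((({})))S} ⇒ {((({})))A}   [S ::= A]
{((({})))A} ⇒ {((({})))()}   [A ::= ( )]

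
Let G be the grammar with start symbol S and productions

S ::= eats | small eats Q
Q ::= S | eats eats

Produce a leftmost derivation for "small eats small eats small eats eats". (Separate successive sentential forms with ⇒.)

S ⇒ small eats Q ⇒ small eats S ⇒ small eats small eats Q ⇒ small eats small eats S ⇒ small eats small eats small eats Q ⇒ small eats small eats small eats S ⇒ small eats small eats small eats eats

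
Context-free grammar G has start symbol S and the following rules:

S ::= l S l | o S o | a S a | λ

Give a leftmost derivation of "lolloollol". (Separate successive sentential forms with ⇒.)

S⇒lSl⇒loSol⇒lolSlol⇒lollSllol⇒lolloSollol⇒lolloollol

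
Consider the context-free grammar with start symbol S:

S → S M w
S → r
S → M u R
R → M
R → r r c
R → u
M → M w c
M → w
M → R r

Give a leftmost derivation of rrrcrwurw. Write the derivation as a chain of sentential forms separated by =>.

S => SMw   [S → S M w]
SMw => SMwMw   [S → S M w]
SMwMw => rMwMw   [S → r]
rMwMw => rRrwMw   [M → R r]
rRrwMw => rrrcrwMw   [R → r r c]
rrrcrwMw => rrrcrwRrw   [M → R r]
rrrcrwRrw => rrrcrwurw   [R → u]

S => SMw => SMwMw => rMwMw => rRrwMw => rrrcrwMw => rrrcrwRrw => rrrcrwurw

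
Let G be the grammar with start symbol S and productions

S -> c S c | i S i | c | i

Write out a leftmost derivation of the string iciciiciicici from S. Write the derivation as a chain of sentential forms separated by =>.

S => iSi   [S -> i S i]
iSi => icSci   [S -> c S c]
icSci => iciSici   [S -> i S i]
iciSici => icicScici   [S -> c S c]
icicScici => iciciSicici   [S -> i S i]
iciciSicici => iciciiSiicici   [S -> i S i]
iciciiSiicici => iciciiciicici   [S -> c]

S => iSi => icSci => iciSici => icicScici => iciciSicici => iciciiSiicici => iciciiciicici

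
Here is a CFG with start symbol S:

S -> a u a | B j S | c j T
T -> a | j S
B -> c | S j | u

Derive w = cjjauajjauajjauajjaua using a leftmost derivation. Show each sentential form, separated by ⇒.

S⇒BjS⇒SjjS⇒BjSjjS⇒SjjSjjS⇒BjSjjSjjS⇒SjjSjjSjjS⇒cjTjjSjjSjjS⇒cjjSjjSjjSjjS⇒cjjauajjSjjSjjS⇒cjjauajjauajjSjjS⇒cjjauajjauajjauajjS⇒cjjauajjauajjauajjaua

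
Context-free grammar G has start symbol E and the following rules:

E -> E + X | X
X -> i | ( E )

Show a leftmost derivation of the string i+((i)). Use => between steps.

E=>E+X=>X+X=>i+X=>i+(E)=>i+(X)=>i+((E))=>i+((X))=>i+((i))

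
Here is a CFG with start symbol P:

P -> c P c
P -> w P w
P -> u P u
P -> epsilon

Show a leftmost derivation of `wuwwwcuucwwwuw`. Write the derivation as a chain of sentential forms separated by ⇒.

P ⇒ wPw ⇒ wuPuw ⇒ wuwPwuw ⇒ wuwwPwwuw ⇒ wuwwwPwwwuw ⇒ wuwwwcPcwwwuw ⇒ wuwwwcuPucwwwuw ⇒ wuwwwcuucwwwuw

P ⇒ wPw   [P -> w P w]
wPw ⇒ wuPuw   [P -> u P u]
wuPuw ⇒ wuwPwuw   [P -> w P w]
wuwPwuw ⇒ wuwwPwwuw   [P -> w P w]
wuwwPwwuw ⇒ wuwwwPwwwuw   [P -> w P w]
wuwwwPwwwuw ⇒ wuwwwcPcwwwuw   [P -> c P c]
wuwwwcPcwwwuw ⇒ wuwwwcuPucwwwuw   [P -> u P u]
wuwwwcuPucwwwuw ⇒ wuwwwcuucwwwuw   [P -> epsilon]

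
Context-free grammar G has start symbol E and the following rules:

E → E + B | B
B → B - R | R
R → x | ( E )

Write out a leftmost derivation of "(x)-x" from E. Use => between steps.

E => B => B-R => R-R => (E)-R => (B)-R => (R)-R => (x)-R => (x)-x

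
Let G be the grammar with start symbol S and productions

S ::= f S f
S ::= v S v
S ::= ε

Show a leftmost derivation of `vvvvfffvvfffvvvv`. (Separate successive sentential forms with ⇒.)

S ⇒ vSv ⇒ vvSvv ⇒ vvvSvvv ⇒ vvvvSvvvv ⇒ vvvvfSfvvvv ⇒ vvvvffSffvvvv ⇒ vvvvfffSfffvvvv ⇒ vvvvfffvSvfffvvvv ⇒ vvvvfffvvfffvvvv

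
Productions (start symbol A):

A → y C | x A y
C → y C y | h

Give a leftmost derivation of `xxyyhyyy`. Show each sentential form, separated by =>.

A => xAy => xxAyy => xxyCyy => xxyyCyyy => xxyyhyyy

A => xAy   [A → x A y]
xAy => xxAyy   [A → x A y]
xxAyy => xxyCyy   [A → y C]
xxyCyy => xxyyCyyy   [C → y C y]
xxyyCyyy => xxyyhyyy   [C → h]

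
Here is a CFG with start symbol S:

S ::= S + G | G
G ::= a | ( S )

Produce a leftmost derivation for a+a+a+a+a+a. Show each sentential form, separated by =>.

S=>S+G=>S+G+G=>S+G+G+G=>S+G+G+G+G=>S+G+G+G+G+G=>G+G+G+G+G+G=>a+G+G+G+G+G=>a+a+G+G+G+G=>a+a+a+G+G+G=>a+a+a+a+G+G=>a+a+a+a+a+G=>a+a+a+a+a+a

S => S+G   [S ::= S + G]
S+G => S+G+G   [S ::= S + G]
S+G+G => S+G+G+G   [S ::= S + G]
S+G+G+G => S+G+G+G+G   [S ::= S + G]
S+G+G+G+G => S+G+G+G+G+G   [S ::= S + G]
S+G+G+G+G+G => G+G+G+G+G+G   [S ::= G]
G+G+G+G+G+G => a+G+G+G+G+G   [G ::= a]
a+G+G+G+G+G => a+a+G+G+G+G   [G ::= a]
a+a+G+G+G+G => a+a+a+G+G+G   [G ::= a]
a+a+a+G+G+G => a+a+a+a+G+G   [G ::= a]
a+a+a+a+G+G => a+a+a+a+a+G   [G ::= a]
a+a+a+a+a+G => a+a+a+a+a+a   [G ::= a]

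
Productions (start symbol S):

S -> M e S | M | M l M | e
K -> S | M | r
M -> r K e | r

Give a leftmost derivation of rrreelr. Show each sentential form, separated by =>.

S => MlM   [S -> M l M]
MlM => rKelM   [M -> r K e]
rKelM => rMelM   [K -> M]
rMelM => rrKeelM   [M -> r K e]
rrKeelM => rrMeelM   [K -> M]
rrMeelM => rrreelM   [M -> r]
rrreelM => rrreelr   [M -> r]

S=>MlM=>rKelM=>rMelM=>rrKeelM=>rrMeelM=>rrreelM=>rrreelr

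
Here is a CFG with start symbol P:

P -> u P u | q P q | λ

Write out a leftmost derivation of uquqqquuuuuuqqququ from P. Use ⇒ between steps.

P ⇒ uPu   [P -> u P u]
uPu ⇒ uqPqu   [P -> q P q]
uqPqu ⇒ uquPuqu   [P -> u P u]
uquPuqu ⇒ uquqPququ   [P -> q P q]
uquqPququ ⇒ uquqqPqququ   [P -> q P q]
uquqqPqququ ⇒ uquqqqPqqququ   [P -> q P q]
uquqqqPqqququ ⇒ uquqqquPuqqququ   [P -> u P u]
uquqqquPuqqququ ⇒ uquqqquuPuuqqququ   [P -> u P u]
uquqqquuPuuqqququ ⇒ uquqqquuuPuuuqqququ   [P -> u P u]
uquqqquuuPuuuqqququ ⇒ uquqqquuuuuuqqququ   [P -> λ]

P⇒uPu⇒uqPqu⇒uquPuqu⇒uquqPququ⇒uquqqPqququ⇒uquqqqPqqququ⇒uquqqquPuqqququ⇒uquqqquuPuuqqququ⇒uquqqquuuPuuuqqququ⇒uquqqquuuuuuqqququ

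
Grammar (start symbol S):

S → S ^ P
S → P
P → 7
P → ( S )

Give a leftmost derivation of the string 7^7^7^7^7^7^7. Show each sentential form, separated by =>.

S => S^P => S^P^P => S^P^P^P => S^P^P^P^P => S^P^P^P^P^P => S^P^P^P^P^P^P => P^P^P^P^P^P^P => 7^P^P^P^P^P^P => 7^7^P^P^P^P^P => 7^7^7^P^P^P^P => 7^7^7^7^P^P^P => 7^7^7^7^7^P^P => 7^7^7^7^7^7^P => 7^7^7^7^7^7^7

S => S^P   [S → S ^ P]
S^P => S^P^P   [S → S ^ P]
S^P^P => S^P^P^P   [S → S ^ P]
S^P^P^P => S^P^P^P^P   [S → S ^ P]
S^P^P^P^P => S^P^P^P^P^P   [S → S ^ P]
S^P^P^P^P^P => S^P^P^P^P^P^P   [S → S ^ P]
S^P^P^P^P^P^P => P^P^P^P^P^P^P   [S → P]
P^P^P^P^P^P^P => 7^P^P^P^P^P^P   [P → 7]
7^P^P^P^P^P^P => 7^7^P^P^P^P^P   [P → 7]
7^7^P^P^P^P^P => 7^7^7^P^P^P^P   [P → 7]
7^7^7^P^P^P^P => 7^7^7^7^P^P^P   [P → 7]
7^7^7^7^P^P^P => 7^7^7^7^7^P^P   [P → 7]
7^7^7^7^7^P^P => 7^7^7^7^7^7^P   [P → 7]
7^7^7^7^7^7^P => 7^7^7^7^7^7^7   [P → 7]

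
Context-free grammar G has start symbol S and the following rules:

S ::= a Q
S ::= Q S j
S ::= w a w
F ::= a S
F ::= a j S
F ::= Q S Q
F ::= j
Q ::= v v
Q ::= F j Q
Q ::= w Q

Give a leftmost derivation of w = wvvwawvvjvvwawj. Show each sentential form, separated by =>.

S => QSj => wQSj => wFjQSj => wQSQjQSj => wvvSQjQSj => wvvwawQjQSj => wvvwawvvjQSj => wvvwawvvjvvSj => wvvwawvvjvvwawj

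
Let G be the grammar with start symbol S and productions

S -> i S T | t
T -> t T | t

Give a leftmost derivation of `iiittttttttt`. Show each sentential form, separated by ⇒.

S ⇒ iST   [S -> i S T]
iST ⇒ iiSTT   [S -> i S T]
iiSTT ⇒ iiiSTTT   [S -> i S T]
iiiSTTT ⇒ iiitTTT   [S -> t]
iiitTTT ⇒ iiittTTT   [T -> t T]
iiittTTT ⇒ iiitttTTT   [T -> t T]
iiitttTTT ⇒ iiittttTT   [T -> t]
iiittttTT ⇒ iiitttttTT   [T -> t T]
iiitttttTT ⇒ iiittttttTT   [T -> t T]
iiittttttTT ⇒ iiitttttttTT   [T -> t T]
iiitttttttTT ⇒ iiittttttttT   [T -> t]
iiittttttttT ⇒ iiittttttttt   [T -> t]

S ⇒ iST ⇒ iiSTT ⇒ iiiSTTT ⇒ iiitTTT ⇒ iiittTTT ⇒ iiitttTTT ⇒ iiittttTT ⇒ iiitttttTT ⇒ iiittttttTT ⇒ iiitttttttTT ⇒ iiittttttttT ⇒ iiittttttttt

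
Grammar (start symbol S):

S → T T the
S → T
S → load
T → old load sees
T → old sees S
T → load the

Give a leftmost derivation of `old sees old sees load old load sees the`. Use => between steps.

S => T T the => old sees S T the => old sees T T the => old sees old sees S T the => old sees old sees load T the => old sees old sees load old load sees the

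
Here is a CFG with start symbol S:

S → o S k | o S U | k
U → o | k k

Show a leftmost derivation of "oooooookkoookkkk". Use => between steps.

S => oSk   [S → o S k]
oSk => ooSkk   [S → o S k]
ooSkk => oooSUkk   [S → o S U]
oooSUkk => ooooSUUkk   [S → o S U]
ooooSUUkk => oooooSUUUkk   [S → o S U]
oooooSUUUkk => ooooooSUUUUkk   [S → o S U]
ooooooSUUUUkk => oooooooSkUUUUkk   [S → o S k]
oooooooSkUUUUkk => oooooookkUUUUkk   [S → k]
oooooookkUUUUkk => oooooookkoUUUkk   [U → o]
oooooookkoUUUkk => oooooookkooUUkk   [U → o]
oooooookkooUUkk => oooooookkoooUkk   [U → o]
oooooookkoooUkk => oooooookkoookkkk   [U → k k]

S=>oSk=>ooSkk=>oooSUkk=>ooooSUUkk=>oooooSUUUkk=>ooooooSUUUUkk=>oooooooSkUUUUkk=>oooooookkUUUUkk=>oooooookkoUUUkk=>oooooookkooUUkk=>oooooookkoooUkk=>oooooookkoookkkk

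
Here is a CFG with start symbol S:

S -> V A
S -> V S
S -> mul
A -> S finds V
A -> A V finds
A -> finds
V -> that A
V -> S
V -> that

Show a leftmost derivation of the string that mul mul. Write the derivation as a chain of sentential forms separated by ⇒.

S ⇒ V S ⇒ S S ⇒ V S S ⇒ that S S ⇒ that mul S ⇒ that mul mul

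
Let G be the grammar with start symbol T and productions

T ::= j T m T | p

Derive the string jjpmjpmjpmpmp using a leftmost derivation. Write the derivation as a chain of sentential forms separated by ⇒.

T⇒jTmT⇒jjTmTmT⇒jjpmTmT⇒jjpmjTmTmT⇒jjpmjpmTmT⇒jjpmjpmjTmTmT⇒jjpmjpmjpmTmT⇒jjpmjpmjpmpmT⇒jjpmjpmjpmpmp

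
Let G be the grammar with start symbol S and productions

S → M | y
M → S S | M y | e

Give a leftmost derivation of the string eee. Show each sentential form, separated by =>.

S => M   [S → M]
M => SS   [M → S S]
SS => MS   [S → M]
MS => SSS   [M → S S]
SSS => MSS   [S → M]
MSS => eSS   [M → e]
eSS => eMS   [S → M]
eMS => eeS   [M → e]
eeS => eeM   [S → M]
eeM => eee   [M → e]

S=>M=>SS=>MS=>SSS=>MSS=>eSS=>eMS=>eeS=>eeM=>eee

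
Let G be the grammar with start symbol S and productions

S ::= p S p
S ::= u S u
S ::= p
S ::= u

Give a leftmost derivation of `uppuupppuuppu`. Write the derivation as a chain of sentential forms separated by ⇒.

S ⇒ uSu   [S ::= u S u]
uSu ⇒ upSpu   [S ::= p S p]
upSpu ⇒ uppSppu   [S ::= p S p]
uppSppu ⇒ uppuSuppu   [S ::= u S u]
uppuSuppu ⇒ uppuuSuuppu   [S ::= u S u]
uppuuSuuppu ⇒ uppuupSpuuppu   [S ::= p S p]
uppuupSpuuppu ⇒ uppuupppuuppu   [S ::= p]

S⇒uSu⇒upSpu⇒uppSppu⇒uppuSuppu⇒uppuuSuuppu⇒uppuupSpuuppu⇒uppuupppuuppu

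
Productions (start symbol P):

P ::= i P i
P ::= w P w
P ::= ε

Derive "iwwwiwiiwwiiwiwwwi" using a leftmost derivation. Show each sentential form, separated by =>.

P => iPi   [P ::= i P i]
iPi => iwPwi   [P ::= w P w]
iwPwi => iwwPwwi   [P ::= w P w]
iwwPwwi => iwwwPwwwi   [P ::= w P w]
iwwwPwwwi => iwwwiPiwwwi   [P ::= i P i]
iwwwiPiwwwi => iwwwiwPwiwwwi   [P ::= w P w]
iwwwiwPwiwwwi => iwwwiwiPiwiwwwi   [P ::= i P i]
iwwwiwiPiwiwwwi => iwwwiwiiPiiwiwwwi   [P ::= i P i]
iwwwiwiiPiiwiwwwi => iwwwiwiiwPwiiwiwwwi   [P ::= w P w]
iwwwiwiiwPwiiwiwwwi => iwwwiwiiwwiiwiwwwi   [P ::= ε]

P=>iPi=>iwPwi=>iwwPwwi=>iwwwPwwwi=>iwwwiPiwwwi=>iwwwiwPwiwwwi=>iwwwiwiPiwiwwwi=>iwwwiwiiPiiwiwwwi=>iwwwiwiiwPwiiwiwwwi=>iwwwiwiiwwiiwiwwwi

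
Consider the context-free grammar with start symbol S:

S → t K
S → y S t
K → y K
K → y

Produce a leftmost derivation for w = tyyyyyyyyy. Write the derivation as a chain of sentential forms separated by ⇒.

S ⇒ tK   [S → t K]
tK ⇒ tyK   [K → y K]
tyK ⇒ tyyK   [K → y K]
tyyK ⇒ tyyyK   [K → y K]
tyyyK ⇒ tyyyyK   [K → y K]
tyyyyK ⇒ tyyyyyK   [K → y K]
tyyyyyK ⇒ tyyyyyyK   [K → y K]
tyyyyyyK ⇒ tyyyyyyyK   [K → y K]
tyyyyyyyK ⇒ tyyyyyyyyK   [K → y K]
tyyyyyyyyK ⇒ tyyyyyyyyy   [K → y]

S⇒tK⇒tyK⇒tyyK⇒tyyyK⇒tyyyyK⇒tyyyyyK⇒tyyyyyyK⇒tyyyyyyyK⇒tyyyyyyyyK⇒tyyyyyyyyy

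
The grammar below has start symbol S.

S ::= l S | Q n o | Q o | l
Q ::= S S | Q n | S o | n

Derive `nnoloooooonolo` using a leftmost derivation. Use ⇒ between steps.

S ⇒ Qo ⇒ SSo ⇒ QnoSo ⇒ SonoSo ⇒ QoonoSo ⇒ SooonoSo ⇒ QoooonoSo ⇒ SooooonoSo ⇒ QoooooonoSo ⇒ SSoooooonoSo ⇒ QnoSoooooonoSo ⇒ nnoSoooooonoSo ⇒ nnoloooooonoSo ⇒ nnoloooooonolo

S ⇒ Qo   [S ::= Q o]
Qo ⇒ SSo   [Q ::= S S]
SSo ⇒ QnoSo   [S ::= Q n o]
QnoSo ⇒ SonoSo   [Q ::= S o]
SonoSo ⇒ QoonoSo   [S ::= Q o]
QoonoSo ⇒ SooonoSo   [Q ::= S o]
SooonoSo ⇒ QoooonoSo   [S ::= Q o]
QoooonoSo ⇒ SooooonoSo   [Q ::= S o]
SooooonoSo ⇒ QoooooonoSo   [S ::= Q o]
QoooooonoSo ⇒ SSoooooonoSo   [Q ::= S S]
SSoooooonoSo ⇒ QnoSoooooonoSo   [S ::= Q n o]
QnoSoooooonoSo ⇒ nnoSoooooonoSo   [Q ::= n]
nnoSoooooonoSo ⇒ nnoloooooonoSo   [S ::= l]
nnoloooooonoSo ⇒ nnoloooooonolo   [S ::= l]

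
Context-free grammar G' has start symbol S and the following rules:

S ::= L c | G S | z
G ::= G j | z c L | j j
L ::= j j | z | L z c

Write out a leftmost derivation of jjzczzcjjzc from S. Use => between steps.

S=>GS=>jjS=>jjGS=>jjzcLS=>jjzcLzcS=>jjzczzcS=>jjzczzcGS=>jjzczzcjjS=>jjzczzcjjLc=>jjzczzcjjzc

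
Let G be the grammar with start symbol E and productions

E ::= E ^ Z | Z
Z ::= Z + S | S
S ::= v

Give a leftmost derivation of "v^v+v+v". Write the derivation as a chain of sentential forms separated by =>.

E => E^Z   [E ::= E ^ Z]
E^Z => Z^Z   [E ::= Z]
Z^Z => S^Z   [Z ::= S]
S^Z => v^Z   [S ::= v]
v^Z => v^Z+S   [Z ::= Z + S]
v^Z+S => v^Z+S+S   [Z ::= Z + S]
v^Z+S+S => v^S+S+S   [Z ::= S]
v^S+S+S => v^v+S+S   [S ::= v]
v^v+S+S => v^v+v+S   [S ::= v]
v^v+v+S => v^v+v+v   [S ::= v]

E => E^Z => Z^Z => S^Z => v^Z => v^Z+S => v^Z+S+S => v^S+S+S => v^v+S+S => v^v+v+S => v^v+v+v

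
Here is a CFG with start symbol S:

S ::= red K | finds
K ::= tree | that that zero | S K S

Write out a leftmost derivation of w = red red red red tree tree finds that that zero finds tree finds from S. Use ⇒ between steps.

S ⇒ red K ⇒ red S K S ⇒ red red K K S ⇒ red red S K S K S ⇒ red red red K K S K S ⇒ red red red S K S K S K S ⇒ red red red red K K S K S K S ⇒ red red red red tree K S K S K S ⇒ red red red red tree tree S K S K S ⇒ red red red red tree tree finds K S K S ⇒ red red red red tree tree finds that that zero S K S ⇒ red red red red tree tree finds that that zero finds K S ⇒ red red red red tree tree finds that that zero finds tree S ⇒ red red red red tree tree finds that that zero finds tree finds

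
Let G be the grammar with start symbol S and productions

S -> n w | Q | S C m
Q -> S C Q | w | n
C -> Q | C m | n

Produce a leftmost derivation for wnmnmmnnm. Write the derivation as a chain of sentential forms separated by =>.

S => SCm   [S -> S C m]
SCm => QCm   [S -> Q]
QCm => SCQCm   [Q -> S C Q]
SCQCm => SCmCQCm   [S -> S C m]
SCmCQCm => QCmCQCm   [S -> Q]
QCmCQCm => wCmCQCm   [Q -> w]
wCmCQCm => wQmCQCm   [C -> Q]
wQmCQCm => wnmCQCm   [Q -> n]
wnmCQCm => wnmCmQCm   [C -> C m]
wnmCmQCm => wnmCmmQCm   [C -> C m]
wnmCmmQCm => wnmnmmQCm   [C -> n]
wnmnmmQCm => wnmnmmnCm   [Q -> n]
wnmnmmnCm => wnmnmmnnm   [C -> n]

S => SCm => QCm => SCQCm => SCmCQCm => QCmCQCm => wCmCQCm => wQmCQCm => wnmCQCm => wnmCmQCm => wnmCmmQCm => wnmnmmQCm => wnmnmmnCm => wnmnmmnnm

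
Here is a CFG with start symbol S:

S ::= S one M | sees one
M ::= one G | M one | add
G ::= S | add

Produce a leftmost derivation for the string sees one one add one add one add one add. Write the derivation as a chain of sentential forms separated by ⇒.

S ⇒ S one M ⇒ S one M one M ⇒ S one M one M one M ⇒ S one M one M one M one M ⇒ sees one one M one M one M one M ⇒ sees one one add one M one M one M ⇒ sees one one add one add one M one M ⇒ sees one one add one add one add one M ⇒ sees one one add one add one add one add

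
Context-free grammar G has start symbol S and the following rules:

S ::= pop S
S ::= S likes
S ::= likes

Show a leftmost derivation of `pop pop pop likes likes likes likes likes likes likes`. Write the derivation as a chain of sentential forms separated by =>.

S => S likes => S likes likes => S likes likes likes => S likes likes likes likes => pop S likes likes likes likes => pop pop S likes likes likes likes => pop pop S likes likes likes likes likes => pop pop pop S likes likes likes likes likes => pop pop pop S likes likes likes likes likes likes => pop pop pop likes likes likes likes likes likes likes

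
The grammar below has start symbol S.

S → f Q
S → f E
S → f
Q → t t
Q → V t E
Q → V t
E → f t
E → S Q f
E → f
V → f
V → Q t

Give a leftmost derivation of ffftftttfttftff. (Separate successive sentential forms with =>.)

S => fE   [S → f E]
fE => fSQf   [E → S Q f]
fSQf => ffQQf   [S → f Q]
ffQQf => ffVtQf   [Q → V t]
ffVtQf => ffQttQf   [V → Q t]
ffQttQf => ffVtEttQf   [Q → V t E]
ffVtEttQf => ffQttEttQf   [V → Q t]
ffQttEttQf => ffVtEttEttQf   [Q → V t E]
ffVtEttEttQf => ffftEttEttQf   [V → f]
ffftEttEttQf => ffftftttEttQf   [E → f t]
ffftftttEttQf => ffftftttfttQf   [E → f]
ffftftttfttQf => ffftftttfttVtEf   [Q → V t E]
ffftftttfttVtEf => ffftftttfttftEf   [V → f]
ffftftttfttftEf => ffftftttfttftff   [E → f]

S => fE => fSQf => ffQQf => ffVtQf => ffQttQf => ffVtEttQf => ffQttEttQf => ffVtEttEttQf => ffftEttEttQf => ffftftttEttQf => ffftftttfttQf => ffftftttfttVtEf => ffftftttfttftEf => ffftftttfttftff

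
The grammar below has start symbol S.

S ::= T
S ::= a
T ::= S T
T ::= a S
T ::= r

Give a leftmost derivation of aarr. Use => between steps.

S => T => ST => TT => STT => TTT => aSTT => aaTT => aarT => aarr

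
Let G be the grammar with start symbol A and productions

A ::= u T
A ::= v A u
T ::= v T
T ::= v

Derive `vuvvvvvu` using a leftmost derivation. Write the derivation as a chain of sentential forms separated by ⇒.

A ⇒ vAu   [A ::= v A u]
vAu ⇒ vuTu   [A ::= u T]
vuTu ⇒ vuvTu   [T ::= v T]
vuvTu ⇒ vuvvTu   [T ::= v T]
vuvvTu ⇒ vuvvvTu   [T ::= v T]
vuvvvTu ⇒ vuvvvvTu   [T ::= v T]
vuvvvvTu ⇒ vuvvvvvu   [T ::= v]

A ⇒ vAu ⇒ vuTu ⇒ vuvTu ⇒ vuvvTu ⇒ vuvvvTu ⇒ vuvvvvTu ⇒ vuvvvvvu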